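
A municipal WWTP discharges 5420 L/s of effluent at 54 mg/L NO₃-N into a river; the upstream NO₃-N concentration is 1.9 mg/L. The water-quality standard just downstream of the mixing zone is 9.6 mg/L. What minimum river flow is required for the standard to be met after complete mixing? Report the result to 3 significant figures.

Set C_mix = 9.6: (Q·1.900 + 5420·54.00) / (Q + 5420) = 9.6
→ Q = 5420·(54.00 − 9.6)/(9.6 − 1.900) = 31250 L/s.

31300 L/s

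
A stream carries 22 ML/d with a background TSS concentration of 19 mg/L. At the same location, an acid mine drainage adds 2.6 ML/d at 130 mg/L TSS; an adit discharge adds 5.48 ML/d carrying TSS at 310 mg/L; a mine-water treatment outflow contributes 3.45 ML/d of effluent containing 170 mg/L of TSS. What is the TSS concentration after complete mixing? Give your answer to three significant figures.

90.7 mg/L

After mixing, C = (22.00·19.00 + 2.600·130.0 + 5.480·310.0 + 3.450·170.0) / 33.53 = 3041/33.53 = 90.70 mg/L.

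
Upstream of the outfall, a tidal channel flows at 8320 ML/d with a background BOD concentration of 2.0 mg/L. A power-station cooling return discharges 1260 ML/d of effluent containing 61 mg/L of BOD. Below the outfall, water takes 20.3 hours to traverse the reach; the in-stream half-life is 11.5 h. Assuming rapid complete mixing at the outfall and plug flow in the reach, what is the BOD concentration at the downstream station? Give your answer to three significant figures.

Conservation of mass: C = (8320·2.000 + 1260·61.00) / 9580 = 93500/9580 = 9.760 mg/L.
Half-life 11.5 h → k = ln 2 / 11.5 = 0.06027 h⁻¹ = 1.447 d⁻¹.
Applying C = C₀e^(−kt): 9.760 × 0.2942 = 2.871 mg/L.

2.87 mg/L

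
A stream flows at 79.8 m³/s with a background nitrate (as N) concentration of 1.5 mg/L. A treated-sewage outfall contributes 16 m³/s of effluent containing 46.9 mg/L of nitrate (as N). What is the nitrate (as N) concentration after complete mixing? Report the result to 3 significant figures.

Mass balance: C = (79.80·1.500 + 16.00·46.90) / 95.80 = 870.1/95.80 = 9.082 mg/L.

9.08 mg/L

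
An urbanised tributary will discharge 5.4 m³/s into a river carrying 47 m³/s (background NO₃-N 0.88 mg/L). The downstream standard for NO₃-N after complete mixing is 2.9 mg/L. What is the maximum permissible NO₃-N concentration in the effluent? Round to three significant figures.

20.5 mg/L

At the limit, (Qr·Cr + Qe·Cₑ)/(Qr + Qe) = 2.9:
Cₑ = (52.40·2.9 − 47.00·0.8800) / 5.400 = 20.48 mg/L.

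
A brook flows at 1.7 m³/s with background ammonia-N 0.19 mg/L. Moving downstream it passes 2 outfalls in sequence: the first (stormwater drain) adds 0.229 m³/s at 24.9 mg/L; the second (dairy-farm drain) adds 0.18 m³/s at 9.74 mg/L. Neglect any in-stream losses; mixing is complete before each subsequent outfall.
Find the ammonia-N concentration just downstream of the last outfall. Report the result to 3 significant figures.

3.69 mg/L

Outfall 1: combined Q = 1.929 m³/s; C = (1.700·0.1900 + 0.2290·24.90)/1.929 = 3.123 mg/L.
Outfall 2: combined Q = 2.109 m³/s; C = (1.929·3.123 + 0.1800·9.740)/2.109 = 3.688 mg/L.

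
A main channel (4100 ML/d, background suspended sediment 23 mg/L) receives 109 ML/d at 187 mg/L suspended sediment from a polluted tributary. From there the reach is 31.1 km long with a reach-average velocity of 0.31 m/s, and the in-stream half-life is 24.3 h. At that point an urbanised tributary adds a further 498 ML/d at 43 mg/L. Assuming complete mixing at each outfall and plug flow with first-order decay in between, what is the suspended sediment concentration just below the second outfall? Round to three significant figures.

Mixed concentration C = ΣQC/ΣQ = (4100·23.00 + 109.0·187.0) / 4209 = 114700/4209 = 27.25 mg/L; combined flow 4209 ML/d.
Travel time t = 31.1·1000 / 0.31 = 100300 s = 27.87 h.
Half-life 24.3 h → k = ln 2 / 24.3 = 0.02852 h⁻¹ = 0.6846 d⁻¹.
After decay, C = 27.25 × e^(−kt) = 27.25 × 0.4516 = 12.31 mg/L.
At the second outfall, C = (4209·12.31 + 498.0·43.00) / (4209 + 498.0) = 15.55 mg/L.

15.6 mg/L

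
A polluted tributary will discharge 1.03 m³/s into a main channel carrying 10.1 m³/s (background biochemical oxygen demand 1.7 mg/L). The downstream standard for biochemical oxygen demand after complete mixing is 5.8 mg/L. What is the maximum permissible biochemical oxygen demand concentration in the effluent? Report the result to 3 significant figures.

46.0 mg/L

At the limit, (Qr·Cr + Qe·Cₑ)/(Qr + Qe) = 5.8:
Cₑ = (11.13·5.8 − 10.10·1.700) / 1.030 = 46.00 mg/L.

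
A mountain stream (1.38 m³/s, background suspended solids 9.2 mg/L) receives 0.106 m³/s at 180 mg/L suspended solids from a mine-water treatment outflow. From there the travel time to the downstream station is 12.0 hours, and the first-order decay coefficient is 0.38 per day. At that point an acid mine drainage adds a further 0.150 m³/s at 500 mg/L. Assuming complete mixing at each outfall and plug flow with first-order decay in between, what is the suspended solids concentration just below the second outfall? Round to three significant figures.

Flow-weighted average: C = (1.380·9.200 + 0.1060·180.0) / 1.486 = 31.78/1.486 = 21.38 mg/L; combined flow 1.486 m³/s.
Applying C = C₀e^(−kt): 21.38 × 0.8270 = 17.68 mg/L.
Second outfall: C = (1.486·17.68 + 0.1500·500.0)/1.636 = 61.91 mg/L.

61.9 mg/L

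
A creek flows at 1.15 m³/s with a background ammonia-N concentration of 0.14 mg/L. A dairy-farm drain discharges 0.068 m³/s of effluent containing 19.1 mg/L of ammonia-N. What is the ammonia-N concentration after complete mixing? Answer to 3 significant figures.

Conservation of mass: C = (1.150·0.1400 + 0.06800·19.10) / 1.218 = 1.460/1.218 = 1.199 mg/L.

1.20 mg/L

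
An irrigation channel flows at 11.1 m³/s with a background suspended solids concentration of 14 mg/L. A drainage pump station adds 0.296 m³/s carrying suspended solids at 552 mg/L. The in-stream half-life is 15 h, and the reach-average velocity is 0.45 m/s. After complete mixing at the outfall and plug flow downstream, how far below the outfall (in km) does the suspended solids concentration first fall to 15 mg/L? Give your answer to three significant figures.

After mixing, C = (11.10·14.00 + 0.2960·552.0) / 11.40 = 318.8/11.40 = 27.97 mg/L.
Half-life 15 h → k = ln 2 / 15 = 0.04621 h⁻¹ = 1.109 d⁻¹.
Set 27.97·exp(−k·t) = 15 → t = ln(27.97/15)/k = 48550 s = 13.49 h.
Distance = v·t = 0.45·48550 = 21850 m = 21.85 km.

21.8 km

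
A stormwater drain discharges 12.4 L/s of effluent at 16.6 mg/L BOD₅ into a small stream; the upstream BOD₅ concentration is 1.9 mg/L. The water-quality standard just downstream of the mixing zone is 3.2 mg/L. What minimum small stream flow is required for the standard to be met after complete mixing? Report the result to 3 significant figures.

128 L/s

Set C_mix = 3.2: (Q·1.900 + 12.40·16.60) / (Q + 12.40) = 3.2
→ Q = 12.40·(16.60 − 3.2)/(3.2 − 1.900) = 127.8 L/s.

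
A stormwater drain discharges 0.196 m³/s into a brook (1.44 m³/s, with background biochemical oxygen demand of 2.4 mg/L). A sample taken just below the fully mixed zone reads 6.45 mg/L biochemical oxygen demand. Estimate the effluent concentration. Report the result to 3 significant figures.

36.2 mg/L

Mass balance: 1.440·2.400 + 0.1960·Cₑ = 1.636·6.450
→ Cₑ = (1.636·6.450 − 1.440·2.400) / 0.1960 = 36.21 mg/L.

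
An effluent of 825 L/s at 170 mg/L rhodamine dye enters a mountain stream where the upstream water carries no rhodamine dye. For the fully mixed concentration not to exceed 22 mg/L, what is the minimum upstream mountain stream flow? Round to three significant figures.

Set C_mix = 22: (Q·0 + 825.0·170.0) / (Q + 825.0) = 22
→ Q = 825.0·(170.0 − 22)/(22 − 0) = 5550 L/s.

5550 L/s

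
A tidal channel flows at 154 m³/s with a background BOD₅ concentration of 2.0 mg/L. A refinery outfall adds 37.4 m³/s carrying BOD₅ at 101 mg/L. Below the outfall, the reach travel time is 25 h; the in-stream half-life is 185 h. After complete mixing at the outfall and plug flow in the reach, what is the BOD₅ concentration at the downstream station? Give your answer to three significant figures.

19.4 mg/L

After mixing, C = (154.0·2.000 + 37.40·101.0) / 191.4 = 4085/191.4 = 21.34 mg/L.
Half-life 185 h → k = ln 2 / 185 = 0.003747 h⁻¹ = 0.08992 d⁻¹.
Applying C = C₀e^(−kt): 21.34 × 0.9106 = 19.44 mg/L.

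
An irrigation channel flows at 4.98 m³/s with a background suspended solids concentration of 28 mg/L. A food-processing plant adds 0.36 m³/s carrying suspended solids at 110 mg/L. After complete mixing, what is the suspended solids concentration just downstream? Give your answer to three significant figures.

Mass balance: C = (4.980·28.00 + 0.3600·110.0) / 5.340 = 179.0/5.340 = 33.53 mg/L.

33.5 mg/L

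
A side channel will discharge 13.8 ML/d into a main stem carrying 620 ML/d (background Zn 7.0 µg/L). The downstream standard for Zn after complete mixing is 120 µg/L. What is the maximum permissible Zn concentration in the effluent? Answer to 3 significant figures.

5200 µg/L

At the limit, (Qr·Cr + Qe·Cₑ)/(Qr + Qe) = 120:
Cₑ = (633.8·120 − 620.0·7.000) / 13.80 = 5197 µg/L.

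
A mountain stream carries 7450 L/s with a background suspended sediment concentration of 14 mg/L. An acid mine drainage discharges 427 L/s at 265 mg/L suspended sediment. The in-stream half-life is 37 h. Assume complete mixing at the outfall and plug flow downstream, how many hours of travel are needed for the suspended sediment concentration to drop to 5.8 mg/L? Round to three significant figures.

83.3 h

Flow-weighted average: C = (7450·14.00 + 427.0·265.0) / 7877 = 217500/7877 = 27.61 mg/L.
Half-life 37 h → k = ln 2 / 37 = 0.01873 h⁻¹ = 0.4496 d⁻¹.
27.61·exp(−k·t) = 5.8 → t = ln(27.61/5.8)/k = 299800 s = 83.28 h.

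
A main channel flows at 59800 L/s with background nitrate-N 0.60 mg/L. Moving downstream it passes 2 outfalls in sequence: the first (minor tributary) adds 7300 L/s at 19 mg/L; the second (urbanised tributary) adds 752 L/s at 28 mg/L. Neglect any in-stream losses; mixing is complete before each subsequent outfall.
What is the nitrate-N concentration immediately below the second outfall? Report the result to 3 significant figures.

Outfall 1: combined Q = 67100 L/s; C = (59800·0.6000 + 7300·19.00)/67100 = 2.602 mg/L.
Outfall 2: combined Q = 67850 L/s; C = (67100·2.602 + 752.0·28.00)/67850 = 2.883 mg/L.

2.88 mg/L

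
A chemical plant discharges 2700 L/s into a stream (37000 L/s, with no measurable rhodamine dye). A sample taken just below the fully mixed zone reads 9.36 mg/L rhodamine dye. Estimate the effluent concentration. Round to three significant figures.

Mass balance: 37000·0 + 2700·Cₑ = 39700·9.360
→ Cₑ = (39700·9.360 − 37000·0) / 2700 = 137.6 mg/L.

138 mg/L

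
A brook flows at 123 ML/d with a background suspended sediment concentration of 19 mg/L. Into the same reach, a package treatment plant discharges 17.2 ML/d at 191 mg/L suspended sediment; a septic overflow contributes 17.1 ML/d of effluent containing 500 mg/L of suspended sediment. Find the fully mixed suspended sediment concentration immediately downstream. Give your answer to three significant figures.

90.1 mg/L

Conservation of mass: C = (123.0·19.00 + 17.20·191.0 + 17.10·500.0) / 157.3 = 14170/157.3 = 90.10 mg/L.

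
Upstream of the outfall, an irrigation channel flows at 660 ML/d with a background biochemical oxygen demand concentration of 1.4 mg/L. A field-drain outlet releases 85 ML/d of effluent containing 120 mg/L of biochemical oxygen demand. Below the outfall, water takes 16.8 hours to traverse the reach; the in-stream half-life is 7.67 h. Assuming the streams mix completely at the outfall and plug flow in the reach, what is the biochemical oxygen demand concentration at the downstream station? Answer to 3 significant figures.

3.27 mg/L

Conservation of mass: C = (660.0·1.400 + 85.00·120.0) / 745.0 = 11120/745.0 = 14.93 mg/L.
Half-life 7.67 h → k = ln 2 / 7.67 = 0.09037 h⁻¹ = 2.169 d⁻¹.
Applying C = C₀e^(−kt): 14.93 × 0.2191 = 3.271 mg/L.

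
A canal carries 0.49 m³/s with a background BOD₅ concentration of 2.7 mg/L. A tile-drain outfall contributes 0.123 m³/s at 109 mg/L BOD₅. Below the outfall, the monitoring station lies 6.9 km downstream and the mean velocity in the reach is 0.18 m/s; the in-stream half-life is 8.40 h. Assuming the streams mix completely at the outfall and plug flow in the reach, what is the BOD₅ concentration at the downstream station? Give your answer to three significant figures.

9.98 mg/L

After mixing, C = (0.4900·2.700 + 0.1230·109.0) / 0.6130 = 14.73/0.6130 = 24.03 mg/L.
Travel time t = 6.9·1000 / 0.18 = 38330 s = 10.65 h.
Half-life 8.40 h → k = ln 2 / 8.40 = 0.08252 h⁻¹ = 1.980 d⁻¹.
First-order decay: C = 24.03·exp(−k·t) = 24.03·0.4153 = 9.980 mg/L.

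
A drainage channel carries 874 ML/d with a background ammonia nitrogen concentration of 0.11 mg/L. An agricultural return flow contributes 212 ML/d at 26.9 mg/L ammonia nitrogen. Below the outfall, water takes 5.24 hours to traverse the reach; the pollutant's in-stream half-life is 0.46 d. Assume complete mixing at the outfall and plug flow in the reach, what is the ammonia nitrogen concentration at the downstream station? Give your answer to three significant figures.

After mixing, C = (874.0·0.1100 + 212.0·26.90) / 1086 = 5799/1086 = 5.340 mg/L.
Half-life 0.46 d → k = ln 2 / 0.46 = 1.507 d⁻¹.
First-order decay: C = 5.340·exp(−k·t) = 5.340·0.7196 = 3.843 mg/L.

3.84 mg/L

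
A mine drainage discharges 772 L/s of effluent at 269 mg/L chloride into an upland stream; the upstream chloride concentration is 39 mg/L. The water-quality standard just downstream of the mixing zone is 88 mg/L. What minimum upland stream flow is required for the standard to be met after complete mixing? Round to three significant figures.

2850 L/s

Set C_mix = 88: (Q·39.00 + 772.0·269.0) / (Q + 772.0) = 88
→ Q = 772.0·(269.0 − 88)/(88 − 39.00) = 2852 L/s.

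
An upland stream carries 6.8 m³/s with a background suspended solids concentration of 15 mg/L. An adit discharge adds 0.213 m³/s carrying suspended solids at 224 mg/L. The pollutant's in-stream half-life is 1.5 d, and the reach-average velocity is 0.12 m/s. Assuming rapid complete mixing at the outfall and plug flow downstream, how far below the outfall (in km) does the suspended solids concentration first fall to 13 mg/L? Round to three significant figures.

After mixing, C = (6.800·15.00 + 0.2130·224.0) / 7.013 = 149.7/7.013 = 21.35 mg/L.
Half-life 1.5 d → k = ln 2 / 1.5 = 0.4621 d⁻¹.
Set 21.35·exp(−k·t) = 13 → t = ln(21.35/13)/k = 92740 s = 25.76 h.
Distance = v·t = 0.12·92740 = 11130 m = 11.13 km.

11.1 km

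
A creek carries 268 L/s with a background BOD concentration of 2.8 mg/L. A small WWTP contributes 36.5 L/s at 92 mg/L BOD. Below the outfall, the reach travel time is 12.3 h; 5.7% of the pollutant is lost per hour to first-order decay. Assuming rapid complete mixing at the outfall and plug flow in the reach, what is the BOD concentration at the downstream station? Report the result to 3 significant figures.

6.56 mg/L

Mass balance: C = (268.0·2.800 + 36.50·92.00) / 304.5 = 4108/304.5 = 13.49 mg/L.
5.7%/h lost → k = −ln(1 − 0.057) = 0.05869 h⁻¹.
Applying C = C₀e^(−kt): 13.49 × 0.4858 = 6.555 mg/L.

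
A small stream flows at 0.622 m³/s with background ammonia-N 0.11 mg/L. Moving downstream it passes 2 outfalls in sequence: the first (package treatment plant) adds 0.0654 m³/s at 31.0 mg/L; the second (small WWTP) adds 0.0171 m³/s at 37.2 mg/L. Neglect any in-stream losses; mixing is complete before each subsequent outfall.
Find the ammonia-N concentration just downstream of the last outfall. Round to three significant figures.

3.88 mg/L

Outfall 1: combined Q = 0.6874 m³/s; C = (0.6220·0.1100 + 0.06540·31.00)/0.6874 = 3.049 mg/L.
Outfall 2: combined Q = 0.7045 m³/s; C = (0.6874·3.049 + 0.01710·37.20)/0.7045 = 3.878 mg/L.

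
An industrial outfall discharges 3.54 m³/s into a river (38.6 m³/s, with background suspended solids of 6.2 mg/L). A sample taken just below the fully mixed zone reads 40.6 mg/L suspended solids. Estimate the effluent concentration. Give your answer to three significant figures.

416 mg/L

Mass balance: 38.60·6.200 + 3.540·Cₑ = 42.14·40.60
→ Cₑ = (42.14·40.60 − 38.60·6.200) / 3.540 = 415.7 mg/L.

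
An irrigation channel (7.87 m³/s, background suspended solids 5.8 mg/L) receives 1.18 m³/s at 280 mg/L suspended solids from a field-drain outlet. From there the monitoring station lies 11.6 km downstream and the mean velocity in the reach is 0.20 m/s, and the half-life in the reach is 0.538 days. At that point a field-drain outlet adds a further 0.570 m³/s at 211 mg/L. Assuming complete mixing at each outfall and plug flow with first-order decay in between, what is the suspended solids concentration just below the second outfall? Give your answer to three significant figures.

Mixed concentration C = ΣQC/ΣQ = (7.870·5.800 + 1.180·280.0) / 9.050 = 376.0/9.050 = 41.55 mg/L; combined flow 9.050 m³/s.
Travel time t = 11.6·1000 / 0.20 = 58000 s = 16.11 h.
Half-life 0.538 d → k = ln 2 / 0.538 = 1.288 d⁻¹.
Decay over the reach: 41.55·exp(−kt) = 41.55·0.4211 = 17.50 mg/L.
At the second outfall, C = (9.050·17.50 + 0.5700·211.0) / (9.050 + 0.5700) = 28.96 mg/L.

29.0 mg/L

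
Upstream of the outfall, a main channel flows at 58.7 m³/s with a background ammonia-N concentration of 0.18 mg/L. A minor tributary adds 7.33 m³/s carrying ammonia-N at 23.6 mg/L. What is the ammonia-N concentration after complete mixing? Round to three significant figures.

After mixing, C = (58.70·0.1800 + 7.330·23.60) / 66.03 = 183.6/66.03 = 2.780 mg/L.

2.78 mg/L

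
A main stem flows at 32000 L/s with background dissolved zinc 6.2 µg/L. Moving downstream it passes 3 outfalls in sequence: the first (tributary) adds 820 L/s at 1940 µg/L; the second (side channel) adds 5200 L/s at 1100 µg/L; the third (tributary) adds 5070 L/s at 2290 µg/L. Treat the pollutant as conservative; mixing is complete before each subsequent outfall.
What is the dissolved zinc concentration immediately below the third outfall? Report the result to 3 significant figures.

Outfall 1: combined Q = 32820 L/s; C = (32000·6.200 + 820.0·1940)/32820 = 54.52 µg/L.
Outfall 2: combined Q = 38020 L/s; C = (32820·54.52 + 5200·1100)/38020 = 197.5 µg/L.
Outfall 3: combined Q = 43090 L/s; C = (38020·197.5 + 5070·2290)/43090 = 443.7 µg/L.

444 µg/L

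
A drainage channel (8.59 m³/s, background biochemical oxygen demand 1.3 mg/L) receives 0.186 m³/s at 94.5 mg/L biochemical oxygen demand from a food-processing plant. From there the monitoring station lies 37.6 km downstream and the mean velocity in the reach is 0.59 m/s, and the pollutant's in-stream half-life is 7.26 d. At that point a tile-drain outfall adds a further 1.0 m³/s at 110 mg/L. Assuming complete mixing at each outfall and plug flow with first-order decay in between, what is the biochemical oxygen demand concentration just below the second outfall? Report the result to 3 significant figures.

14.0 mg/L

After mixing, C = (8.590·1.300 + 0.1860·94.50) / 8.776 = 28.74/8.776 = 3.275 mg/L; combined flow 8.776 m³/s.
Travel time t = 37.6·1000 / 0.59 = 63730 s = 17.70 h.
Half-life 7.26 d → k = ln 2 / 7.26 = 0.09547 d⁻¹.
Applying C = C₀e^(−kt): 3.275 × 0.9320 = 3.053 mg/L.
At the second outfall, C = (8.776·3.053 + 1.000·110.0) / (8.776 + 1.000) = 13.99 mg/L.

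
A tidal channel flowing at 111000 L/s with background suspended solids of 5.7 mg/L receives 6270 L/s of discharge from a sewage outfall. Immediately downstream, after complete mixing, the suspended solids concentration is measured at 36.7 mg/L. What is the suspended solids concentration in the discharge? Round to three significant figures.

586 mg/L

Mass balance: 111000·5.700 + 6270·Cₑ = 117300·36.70
→ Cₑ = (117300·36.70 − 111000·5.700) / 6270 = 585.5 mg/L.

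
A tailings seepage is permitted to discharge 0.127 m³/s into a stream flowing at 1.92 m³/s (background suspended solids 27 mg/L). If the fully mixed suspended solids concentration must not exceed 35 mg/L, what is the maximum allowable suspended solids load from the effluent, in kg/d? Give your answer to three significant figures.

Mass balance at the limit: 1.920·27.00 + 0.1270·Cₑ = 2.047·35 → Cₑ = 155.9 mg/L.
Load = 0.1270 m³/s × 155.9 g/m³ × 86 400 s/d = 1711 kg/d.

1710 kg/d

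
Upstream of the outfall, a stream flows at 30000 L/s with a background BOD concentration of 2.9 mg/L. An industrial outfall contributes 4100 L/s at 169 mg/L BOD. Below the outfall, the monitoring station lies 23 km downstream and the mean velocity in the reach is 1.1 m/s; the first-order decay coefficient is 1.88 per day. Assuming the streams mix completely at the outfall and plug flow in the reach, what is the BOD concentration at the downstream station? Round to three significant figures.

Conservation of mass: C = (30000·2.900 + 4100·169.0) / 34100 = 779900/34100 = 22.87 mg/L.
Travel time t = 23·1000 / 1.1 = 20910 s = 5.808 h.
First-order decay: C = 22.87·exp(−k·t) = 22.87·0.6345 = 14.51 mg/L.

14.5 mg/L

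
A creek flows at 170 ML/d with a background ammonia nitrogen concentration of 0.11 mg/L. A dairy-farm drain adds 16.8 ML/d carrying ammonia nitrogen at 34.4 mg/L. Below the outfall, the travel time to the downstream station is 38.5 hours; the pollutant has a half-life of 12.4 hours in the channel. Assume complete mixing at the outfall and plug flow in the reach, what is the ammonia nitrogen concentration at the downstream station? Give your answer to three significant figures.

0.371 mg/L

After mixing, C = (170.0·0.1100 + 16.80·34.40) / 186.8 = 596.6/186.8 = 3.194 mg/L.
Half-life 12.4 h → k = ln 2 / 12.4 = 0.05590 h⁻¹ = 1.342 d⁻¹.
Decay over the reach: 3.194·exp(−kt) = 3.194·0.1162 = 0.3713 mg/L.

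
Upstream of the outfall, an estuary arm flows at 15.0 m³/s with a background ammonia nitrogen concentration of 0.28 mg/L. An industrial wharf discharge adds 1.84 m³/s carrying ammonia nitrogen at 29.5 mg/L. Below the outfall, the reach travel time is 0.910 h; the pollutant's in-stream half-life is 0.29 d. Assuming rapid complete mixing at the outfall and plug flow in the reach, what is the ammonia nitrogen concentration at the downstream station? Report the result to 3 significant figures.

After mixing, C = (15.00·0.2800 + 1.840·29.50) / 16.84 = 58.48/16.84 = 3.473 mg/L.
Half-life 0.29 d → k = ln 2 / 0.29 = 2.390 d⁻¹.
Decay over the reach: 3.473·exp(−kt) = 3.473·0.9134 = 3.172 mg/L.

3.17 mg/L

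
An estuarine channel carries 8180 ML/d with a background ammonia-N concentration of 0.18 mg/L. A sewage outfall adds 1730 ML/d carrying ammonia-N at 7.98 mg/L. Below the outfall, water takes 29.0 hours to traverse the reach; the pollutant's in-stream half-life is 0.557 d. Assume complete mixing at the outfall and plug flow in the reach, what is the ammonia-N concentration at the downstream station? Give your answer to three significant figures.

0.343 mg/L

Flow-weighted average: C = (8180·0.1800 + 1730·7.980) / 9910 = 15280/9910 = 1.542 mg/L.
Half-life 0.557 d → k = ln 2 / 0.557 = 1.244 d⁻¹.
Applying C = C₀e^(−kt): 1.542 × 0.2223 = 0.3427 mg/L.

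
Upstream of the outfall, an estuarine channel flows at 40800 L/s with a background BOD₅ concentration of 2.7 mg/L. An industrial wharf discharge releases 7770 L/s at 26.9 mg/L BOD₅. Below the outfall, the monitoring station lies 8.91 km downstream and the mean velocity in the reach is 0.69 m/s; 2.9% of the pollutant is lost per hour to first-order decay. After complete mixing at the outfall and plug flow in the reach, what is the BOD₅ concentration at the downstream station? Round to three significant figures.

After mixing, C = (40800·2.700 + 7770·26.90) / 48570 = 319200/48570 = 6.571 mg/L.
Travel time t = 8.91·1000 / 0.69 = 12910 s = 3.587 h.
2.9%/h lost → k = −ln(1 − 0.029) = 0.02943 h⁻¹.
Decay over the reach: 6.571·exp(−kt) = 6.571·0.8998 = 5.913 mg/L.

5.91 mg/L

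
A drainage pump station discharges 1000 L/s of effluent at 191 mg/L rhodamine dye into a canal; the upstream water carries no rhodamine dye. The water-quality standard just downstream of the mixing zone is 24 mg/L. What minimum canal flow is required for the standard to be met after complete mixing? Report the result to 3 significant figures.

Set C_mix = 24: (Q·0 + 1000·191.0) / (Q + 1000) = 24
→ Q = 1000·(191.0 − 24)/(24 − 0) = 6958 L/s.

6960 L/s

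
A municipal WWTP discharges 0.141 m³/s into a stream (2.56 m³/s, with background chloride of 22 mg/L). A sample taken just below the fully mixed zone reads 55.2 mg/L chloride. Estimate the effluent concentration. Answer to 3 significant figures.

Mass balance: 2.560·22.00 + 0.1410·Cₑ = 2.701·55.20
→ Cₑ = (2.701·55.20 − 2.560·22.00) / 0.1410 = 658.0 mg/L.

658 mg/L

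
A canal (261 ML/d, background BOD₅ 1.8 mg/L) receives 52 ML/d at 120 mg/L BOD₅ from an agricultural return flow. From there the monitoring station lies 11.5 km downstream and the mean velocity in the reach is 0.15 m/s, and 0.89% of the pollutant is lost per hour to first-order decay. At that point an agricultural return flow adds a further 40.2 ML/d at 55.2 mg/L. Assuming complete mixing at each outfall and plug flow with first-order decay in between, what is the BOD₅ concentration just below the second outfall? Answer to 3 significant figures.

22.0 mg/L

After mixing, C = (261.0·1.800 + 52.00·120.0) / 313.0 = 6710/313.0 = 21.44 mg/L; combined flow 313.0 ML/d.
Travel time t = 11.5·1000 / 0.15 = 76670 s = 21.30 h.
0.89%/h lost → k = −ln(1 − 0.0089) = 0.008940 h⁻¹.
First-order decay: C = 21.44·exp(−k·t) = 21.44·0.8266 = 17.72 mg/L.
At the second outfall, C = (313.0·17.72 + 40.20·55.20) / (313.0 + 40.20) = 21.99 mg/L.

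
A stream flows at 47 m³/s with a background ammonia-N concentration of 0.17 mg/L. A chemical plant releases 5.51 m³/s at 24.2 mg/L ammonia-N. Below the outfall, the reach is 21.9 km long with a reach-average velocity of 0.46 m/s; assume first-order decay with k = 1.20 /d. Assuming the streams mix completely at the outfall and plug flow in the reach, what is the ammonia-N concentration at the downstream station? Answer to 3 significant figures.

Mixed concentration C = ΣQC/ΣQ = (47.00·0.1700 + 5.510·24.20) / 52.51 = 141.3/52.51 = 2.692 mg/L.
Travel time t = 21.9·1000 / 0.46 = 47610 s = 13.22 h.
Decay over the reach: 2.692·exp(−kt) = 2.692·0.5162 = 1.389 mg/L.

1.39 mg/L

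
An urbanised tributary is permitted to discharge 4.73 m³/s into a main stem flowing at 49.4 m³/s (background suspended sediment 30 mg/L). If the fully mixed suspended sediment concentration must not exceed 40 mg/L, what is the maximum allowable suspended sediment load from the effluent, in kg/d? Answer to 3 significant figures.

Mass balance at the limit: 49.40·30.00 + 4.730·Cₑ = 54.13·40 → Cₑ = 144.4 mg/L.
Load = 4.730 m³/s × 144.4 g/m³ × 86 400 s/d = 59030 kg/d.

59000 kg/d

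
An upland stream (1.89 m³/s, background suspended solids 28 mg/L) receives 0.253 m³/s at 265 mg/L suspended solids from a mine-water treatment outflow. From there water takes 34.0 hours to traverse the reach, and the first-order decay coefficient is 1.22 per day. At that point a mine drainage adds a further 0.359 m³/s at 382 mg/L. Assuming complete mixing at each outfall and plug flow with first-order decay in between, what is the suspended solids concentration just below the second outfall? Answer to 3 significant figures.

Flow-weighted average: C = (1.890·28.00 + 0.2530·265.0) / 2.143 = 120.0/2.143 = 55.98 mg/L; combined flow 2.143 m³/s.
After decay, C = 55.98 × e^(−kt) = 55.98 × 0.1776 = 9.941 mg/L.
Second outfall: C = (2.143·9.941 + 0.3590·382.0)/2.502 = 63.33 mg/L.

63.3 mg/L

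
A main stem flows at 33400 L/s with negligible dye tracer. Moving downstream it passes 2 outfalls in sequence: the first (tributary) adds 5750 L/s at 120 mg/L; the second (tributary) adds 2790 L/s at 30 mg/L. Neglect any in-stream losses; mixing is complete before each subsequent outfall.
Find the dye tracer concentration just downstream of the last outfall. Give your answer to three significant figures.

18.4 mg/L

After outfall 1: Q = 33400 + 5750 = 39150 L/s; C = (33400·0 + 5750·120.0)/39150 = 17.62 mg/L.
After outfall 2: Q = 39150 + 2790 = 41940 L/s; C = (39150·17.62 + 2790·30.00)/41940 = 18.45 mg/L.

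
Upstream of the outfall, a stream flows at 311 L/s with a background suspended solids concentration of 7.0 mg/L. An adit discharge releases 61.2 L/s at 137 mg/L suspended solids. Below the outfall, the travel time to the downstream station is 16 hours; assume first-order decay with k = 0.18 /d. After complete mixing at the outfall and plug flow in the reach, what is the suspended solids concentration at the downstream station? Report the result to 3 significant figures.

25.2 mg/L

Conservation of mass: C = (311.0·7.000 + 61.20·137.0) / 372.2 = 10560/372.2 = 28.38 mg/L.
Applying C = C₀e^(−kt): 28.38 × 0.8869 = 25.17 mg/L.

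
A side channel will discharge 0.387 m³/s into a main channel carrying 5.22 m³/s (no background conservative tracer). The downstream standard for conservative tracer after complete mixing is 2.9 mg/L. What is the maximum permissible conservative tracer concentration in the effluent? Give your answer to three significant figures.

42.0 mg/L

At the limit, (Qr·Cr + Qe·Cₑ)/(Qr + Qe) = 2.9:
Cₑ = (5.607·2.9 − 5.220·0) / 0.3870 = 42.02 mg/L.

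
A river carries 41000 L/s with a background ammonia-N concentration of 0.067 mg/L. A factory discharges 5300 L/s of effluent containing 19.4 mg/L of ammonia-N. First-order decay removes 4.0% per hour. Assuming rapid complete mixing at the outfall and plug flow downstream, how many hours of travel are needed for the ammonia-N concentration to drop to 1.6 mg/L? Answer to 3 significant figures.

Mass balance: C = (41000·0.06700 + 5300·19.40) / 46300 = 105600/46300 = 2.280 mg/L.
4.0%/h lost → k = −ln(1 − 0.04) = 0.04082 h⁻¹.
2.280·exp(−k·t) = 1.6 → t = ln(2.280/1.6)/k = 31240 s = 8.677 h.

8.68 h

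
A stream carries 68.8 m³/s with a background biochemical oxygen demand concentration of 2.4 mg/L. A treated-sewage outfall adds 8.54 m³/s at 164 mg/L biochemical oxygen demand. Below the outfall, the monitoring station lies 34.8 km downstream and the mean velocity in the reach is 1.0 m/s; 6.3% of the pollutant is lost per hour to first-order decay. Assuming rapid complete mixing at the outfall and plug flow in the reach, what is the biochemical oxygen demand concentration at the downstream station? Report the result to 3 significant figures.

10.8 mg/L

Conservation of mass: C = (68.80·2.400 + 8.540·164.0) / 77.34 = 1566/77.34 = 20.24 mg/L.
Travel time t = 34.8·1000 / 1.0 = 34800 s = 9.667 h.
6.3%/h lost → k = −ln(1 − 0.063) = 0.06507 h⁻¹.
First-order decay: C = 20.24·exp(−k·t) = 20.24·0.5331 = 10.79 mg/L.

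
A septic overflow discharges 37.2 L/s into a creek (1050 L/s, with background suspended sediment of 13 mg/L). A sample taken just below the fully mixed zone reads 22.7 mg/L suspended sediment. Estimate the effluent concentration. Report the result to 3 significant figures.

296 mg/L

Mass balance: 1050·13.00 + 37.20·Cₑ = 1087·22.70
→ Cₑ = (1087·22.70 − 1050·13.00) / 37.20 = 296.5 mg/L.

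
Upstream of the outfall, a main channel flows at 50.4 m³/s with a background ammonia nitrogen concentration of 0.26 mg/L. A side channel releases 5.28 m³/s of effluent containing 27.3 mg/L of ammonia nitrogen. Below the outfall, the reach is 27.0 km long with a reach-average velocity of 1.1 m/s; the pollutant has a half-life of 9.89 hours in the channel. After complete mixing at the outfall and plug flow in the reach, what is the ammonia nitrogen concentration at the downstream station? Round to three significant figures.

Conservation of mass: C = (50.40·0.2600 + 5.280·27.30) / 55.68 = 157.2/55.68 = 2.824 mg/L.
Travel time t = 27.0·1000 / 1.1 = 24550 s = 6.818 h.
Half-life 9.89 h → k = ln 2 / 9.89 = 0.07009 h⁻¹ = 1.682 d⁻¹.
Decay over the reach: 2.824·exp(−kt) = 2.824·0.6201 = 1.751 mg/L.

1.75 mg/L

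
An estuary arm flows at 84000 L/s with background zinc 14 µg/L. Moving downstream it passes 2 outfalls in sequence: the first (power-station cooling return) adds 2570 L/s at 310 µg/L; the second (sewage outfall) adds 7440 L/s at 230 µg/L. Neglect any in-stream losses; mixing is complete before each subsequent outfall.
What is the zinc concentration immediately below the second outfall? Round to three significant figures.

Outfall 1: combined Q = 86570 L/s; C = (84000·14.00 + 2570·310.0)/86570 = 22.79 µg/L.
Outfall 2: combined Q = 94010 L/s; C = (86570·22.79 + 7440·230.0)/94010 = 39.19 µg/L.

39.2 µg/L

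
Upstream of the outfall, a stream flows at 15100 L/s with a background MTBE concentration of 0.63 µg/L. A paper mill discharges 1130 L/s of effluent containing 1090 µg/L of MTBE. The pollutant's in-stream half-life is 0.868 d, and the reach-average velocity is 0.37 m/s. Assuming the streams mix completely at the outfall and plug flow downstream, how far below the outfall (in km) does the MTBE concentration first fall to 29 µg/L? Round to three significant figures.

38.8 km

Mixed concentration C = ΣQC/ΣQ = (15100·0.6300 + 1130·1090) / 16230 = 1241000/16230 = 76.48 µg/L.
Half-life 0.868 d → k = ln 2 / 0.868 = 0.7986 d⁻¹.
Set 76.48·exp(−k·t) = 29 → t = ln(76.48/29)/k = 104900 s = 29.14 h.
Distance = v·t = 0.37·104900 = 38820 m = 38.82 km.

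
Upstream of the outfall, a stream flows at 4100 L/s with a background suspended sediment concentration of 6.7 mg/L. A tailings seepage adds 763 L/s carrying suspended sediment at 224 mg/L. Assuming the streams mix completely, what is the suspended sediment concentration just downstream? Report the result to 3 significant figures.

Conservation of mass: C = (4100·6.700 + 763.0·224.0) / 4863 = 198400/4863 = 40.79 mg/L.

40.8 mg/L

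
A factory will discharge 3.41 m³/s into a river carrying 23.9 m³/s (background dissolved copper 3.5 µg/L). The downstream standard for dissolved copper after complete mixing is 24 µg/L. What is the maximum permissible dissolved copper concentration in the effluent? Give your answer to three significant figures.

At the limit, (Qr·Cr + Qe·Cₑ)/(Qr + Qe) = 24:
Cₑ = (27.31·24 − 23.90·3.500) / 3.410 = 167.7 µg/L.

168 µg/L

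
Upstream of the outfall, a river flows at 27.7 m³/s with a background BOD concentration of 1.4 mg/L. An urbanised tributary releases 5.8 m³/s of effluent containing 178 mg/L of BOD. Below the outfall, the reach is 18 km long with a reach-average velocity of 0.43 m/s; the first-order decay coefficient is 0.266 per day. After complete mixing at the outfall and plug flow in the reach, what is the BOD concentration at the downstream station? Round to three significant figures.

Mass balance: C = (27.70·1.400 + 5.800·178.0) / 33.50 = 1071/33.50 = 31.98 mg/L.
Travel time t = 18·1000 / 0.43 = 41860 s = 11.63 h.
After decay, C = 31.98 × e^(−kt) = 31.98 × 0.8791 = 28.11 mg/L.

28.1 mg/L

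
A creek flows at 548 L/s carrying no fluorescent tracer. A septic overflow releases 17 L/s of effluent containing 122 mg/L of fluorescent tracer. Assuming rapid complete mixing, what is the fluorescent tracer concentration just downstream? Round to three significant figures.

3.67 mg/L

After mixing, C = (548.0·0 + 17.00·122.0) / 565.0 = 2074/565.0 = 3.671 mg/L.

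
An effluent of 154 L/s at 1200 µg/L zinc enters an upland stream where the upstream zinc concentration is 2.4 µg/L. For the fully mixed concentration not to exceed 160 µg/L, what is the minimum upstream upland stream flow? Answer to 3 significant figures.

Set C_mix = 160: (Q·2.400 + 154.0·1200) / (Q + 154.0) = 160
→ Q = 154.0·(1200 − 160)/(160 − 2.400) = 1016 L/s.

1020 L/s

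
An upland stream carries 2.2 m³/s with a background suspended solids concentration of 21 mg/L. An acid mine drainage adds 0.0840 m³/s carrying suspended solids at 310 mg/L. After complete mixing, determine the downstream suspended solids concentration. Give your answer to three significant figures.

Mass balance: C = (2.200·21.00 + 0.08400·310.0) / 2.284 = 72.24/2.284 = 31.63 mg/L.

31.6 mg/L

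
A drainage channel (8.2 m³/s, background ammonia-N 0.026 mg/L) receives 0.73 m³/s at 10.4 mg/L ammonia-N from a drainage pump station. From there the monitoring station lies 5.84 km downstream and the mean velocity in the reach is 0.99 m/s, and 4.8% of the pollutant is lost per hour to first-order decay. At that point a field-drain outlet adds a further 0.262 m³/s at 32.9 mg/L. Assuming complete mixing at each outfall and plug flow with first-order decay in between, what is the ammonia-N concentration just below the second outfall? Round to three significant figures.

Conservation of mass: C = (8.200·0.02600 + 0.7300·10.40) / 8.930 = 7.805/8.930 = 0.8740 mg/L; combined flow 8.930 m³/s.
Travel time t = 5.84·1000 / 0.99 = 5899 s = 1.639 h.
4.8%/h lost → k = −ln(1 − 0.048) = 0.04919 h⁻¹.
First-order decay: C = 0.8740·exp(−k·t) = 0.8740·0.9226 = 0.8064 mg/L.
At the second outfall, C = (8.930·0.8064 + 0.2620·32.90) / (8.930 + 0.2620) = 1.721 mg/L.

1.72 mg/L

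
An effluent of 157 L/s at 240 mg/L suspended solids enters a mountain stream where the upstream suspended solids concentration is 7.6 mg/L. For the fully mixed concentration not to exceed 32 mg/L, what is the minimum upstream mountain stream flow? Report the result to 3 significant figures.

Set C_mix = 32: (Q·7.600 + 157.0·240.0) / (Q + 157.0) = 32
→ Q = 157.0·(240.0 − 32)/(32 − 7.600) = 1338 L/s.

1340 L/s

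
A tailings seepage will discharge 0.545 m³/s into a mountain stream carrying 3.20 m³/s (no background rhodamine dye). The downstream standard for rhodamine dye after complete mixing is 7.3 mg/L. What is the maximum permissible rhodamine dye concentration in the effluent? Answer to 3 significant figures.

50.2 mg/L

At the limit, (Qr·Cr + Qe·Cₑ)/(Qr + Qe) = 7.3:
Cₑ = (3.745·7.3 − 3.200·0) / 0.5450 = 50.16 mg/L.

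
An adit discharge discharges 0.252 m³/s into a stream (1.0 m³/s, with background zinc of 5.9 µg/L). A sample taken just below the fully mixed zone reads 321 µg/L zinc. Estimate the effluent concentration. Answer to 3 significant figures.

1570 µg/L

Mass balance: 1.000·5.900 + 0.2520·Cₑ = 1.252·321.0
→ Cₑ = (1.252·321.0 − 1.000·5.900) / 0.2520 = 1571 µg/L.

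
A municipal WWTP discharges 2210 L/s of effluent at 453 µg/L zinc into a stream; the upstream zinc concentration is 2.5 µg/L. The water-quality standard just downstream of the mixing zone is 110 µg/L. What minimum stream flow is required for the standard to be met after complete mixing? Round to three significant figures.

7050 L/s

Set C_mix = 110: (Q·2.500 + 2210·453.0) / (Q + 2210) = 110
→ Q = 2210·(453.0 − 110)/(110 − 2.500) = 7051 L/s.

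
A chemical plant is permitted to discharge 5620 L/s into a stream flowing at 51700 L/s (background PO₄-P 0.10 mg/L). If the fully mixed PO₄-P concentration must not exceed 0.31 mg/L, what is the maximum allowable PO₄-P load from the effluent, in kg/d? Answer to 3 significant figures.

Mass balance at the limit: 51700·0.1000 + 5620·Cₑ = 57320·0.31 → Cₑ = 2.242 mg/L.
5620 L/s = 5.620 m³/s. Load = 5.620 m³/s × 2.242 g/m³ × 86 400 s/d = 1089 kg/d.

1090 kg/d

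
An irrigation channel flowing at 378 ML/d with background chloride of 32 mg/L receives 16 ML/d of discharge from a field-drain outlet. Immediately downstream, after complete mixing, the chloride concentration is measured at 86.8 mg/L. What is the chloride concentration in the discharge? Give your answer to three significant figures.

Mass balance: 378.0·32.00 + 16.00·Cₑ = 394.0·86.80
→ Cₑ = (394.0·86.80 − 378.0·32.00) / 16.00 = 1381 mg/L.

1380 mg/L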